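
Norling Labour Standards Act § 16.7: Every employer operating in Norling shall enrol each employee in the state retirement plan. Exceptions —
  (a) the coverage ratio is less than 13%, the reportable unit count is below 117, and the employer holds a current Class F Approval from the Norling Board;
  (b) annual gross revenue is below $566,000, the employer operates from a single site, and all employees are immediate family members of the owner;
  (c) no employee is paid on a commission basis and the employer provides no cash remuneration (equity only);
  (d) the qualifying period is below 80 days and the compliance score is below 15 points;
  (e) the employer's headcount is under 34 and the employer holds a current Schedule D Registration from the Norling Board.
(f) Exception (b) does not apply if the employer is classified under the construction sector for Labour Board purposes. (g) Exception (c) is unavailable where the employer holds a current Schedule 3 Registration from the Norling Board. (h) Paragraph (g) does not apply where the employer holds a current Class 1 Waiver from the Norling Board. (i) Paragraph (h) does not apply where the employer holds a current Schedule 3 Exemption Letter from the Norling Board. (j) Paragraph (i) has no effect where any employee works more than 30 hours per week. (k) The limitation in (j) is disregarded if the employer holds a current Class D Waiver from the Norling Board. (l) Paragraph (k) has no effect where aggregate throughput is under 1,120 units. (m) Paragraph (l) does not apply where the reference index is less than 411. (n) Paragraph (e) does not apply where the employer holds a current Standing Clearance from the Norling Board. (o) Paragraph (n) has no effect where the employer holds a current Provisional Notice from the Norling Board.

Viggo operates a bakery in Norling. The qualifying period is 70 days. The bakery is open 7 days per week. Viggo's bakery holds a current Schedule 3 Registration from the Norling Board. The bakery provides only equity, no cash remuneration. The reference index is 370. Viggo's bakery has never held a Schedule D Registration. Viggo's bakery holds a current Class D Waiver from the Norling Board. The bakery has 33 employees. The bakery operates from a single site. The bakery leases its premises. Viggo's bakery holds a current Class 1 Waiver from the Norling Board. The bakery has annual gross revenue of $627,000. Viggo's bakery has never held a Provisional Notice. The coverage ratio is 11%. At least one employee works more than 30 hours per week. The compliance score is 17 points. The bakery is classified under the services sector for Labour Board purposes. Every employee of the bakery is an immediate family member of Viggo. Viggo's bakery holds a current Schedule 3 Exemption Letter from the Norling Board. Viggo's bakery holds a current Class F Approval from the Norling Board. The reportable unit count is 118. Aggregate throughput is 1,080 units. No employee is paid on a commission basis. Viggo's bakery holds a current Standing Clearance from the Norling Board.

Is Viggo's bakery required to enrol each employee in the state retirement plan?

Exception (a) fails — the reportable unit count is 118, not below 117.
Exception (b) fails — annual gross revenue is $627,000, not below $566,000.
Exception (c): no employee is paid on commission; remuneration is equity-only — every condition holds. But: (g) is triggered — a current Schedule 3 Registration is held. (h) would limit (g) — a current Class 1 Waiver is held — but (i) sets (h) aside: (i) operates — a current Schedule 3 Exemption Letter is held. (j) is engaged (at least one employee exceeds 30 hours/week), but is itself disapplied by (k): (k) operates against (j): a current Class D Waiver is held. (l) is engaged (aggregate throughput is 1,080 units, under the 1,120 units limit), but is itself disapplied by (m): (m) operates against (l): the reference index is 370, less than the 411 limit. Exception (c) does not apply.
Exception (d) fails — the compliance score is 17 points, not below 15 points.
Exception (e) does not apply: no current Schedule D Registration is held.
No exception displaces § 16.7.

Yes — Viggo's bakery must enrol each employee in the state retirement plan.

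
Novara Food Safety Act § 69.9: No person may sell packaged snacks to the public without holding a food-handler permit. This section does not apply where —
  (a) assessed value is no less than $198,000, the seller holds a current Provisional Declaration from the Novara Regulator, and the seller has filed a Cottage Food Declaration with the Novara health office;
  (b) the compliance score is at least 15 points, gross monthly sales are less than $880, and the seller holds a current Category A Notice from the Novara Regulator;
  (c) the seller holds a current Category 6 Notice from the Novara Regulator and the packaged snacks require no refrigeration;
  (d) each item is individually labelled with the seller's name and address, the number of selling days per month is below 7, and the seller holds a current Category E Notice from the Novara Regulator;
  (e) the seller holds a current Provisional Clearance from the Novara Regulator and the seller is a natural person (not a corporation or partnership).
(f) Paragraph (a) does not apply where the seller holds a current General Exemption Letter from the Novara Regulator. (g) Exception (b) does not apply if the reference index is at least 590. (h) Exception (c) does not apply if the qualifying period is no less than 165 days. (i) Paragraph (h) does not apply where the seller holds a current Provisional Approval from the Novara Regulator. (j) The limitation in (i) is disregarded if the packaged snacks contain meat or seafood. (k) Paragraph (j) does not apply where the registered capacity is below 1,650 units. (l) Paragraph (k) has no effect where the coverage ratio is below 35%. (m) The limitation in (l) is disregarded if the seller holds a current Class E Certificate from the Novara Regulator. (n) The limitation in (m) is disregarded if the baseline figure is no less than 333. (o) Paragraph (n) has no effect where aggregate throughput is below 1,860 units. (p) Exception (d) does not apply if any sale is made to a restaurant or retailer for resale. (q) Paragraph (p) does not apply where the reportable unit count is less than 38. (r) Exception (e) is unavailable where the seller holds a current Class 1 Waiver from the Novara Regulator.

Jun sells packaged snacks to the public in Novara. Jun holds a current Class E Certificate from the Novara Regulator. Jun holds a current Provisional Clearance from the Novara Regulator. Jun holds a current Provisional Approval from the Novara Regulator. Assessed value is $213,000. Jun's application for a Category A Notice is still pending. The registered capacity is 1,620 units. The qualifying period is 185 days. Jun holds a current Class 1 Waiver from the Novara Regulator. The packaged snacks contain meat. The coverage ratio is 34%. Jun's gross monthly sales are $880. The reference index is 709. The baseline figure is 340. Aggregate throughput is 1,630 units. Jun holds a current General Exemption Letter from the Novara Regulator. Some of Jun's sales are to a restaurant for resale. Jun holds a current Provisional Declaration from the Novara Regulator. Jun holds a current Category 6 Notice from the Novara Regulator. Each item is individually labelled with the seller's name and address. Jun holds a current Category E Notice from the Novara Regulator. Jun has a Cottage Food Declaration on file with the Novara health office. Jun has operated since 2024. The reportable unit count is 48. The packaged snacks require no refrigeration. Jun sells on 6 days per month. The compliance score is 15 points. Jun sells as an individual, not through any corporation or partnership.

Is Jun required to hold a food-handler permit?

Exception (a): assessed value is $213,000, meeting the $198,000 threshold; a current Provisional Declaration is held; a Cottage Food Declaration is on file — every condition holds. Turning to paragraph (f): (f) applies — a current General Exemption Letter is held. So (a) is unavailable.
Exception (b) fails — gross monthly sales are $880, not less than $880.
Exception (c) is satisfied on its face — a current Category 6 Notice is held; the packaged snacks are shelf-stable. Under paragraphs (h)–(o): (h) operates (the qualifying period is 185 days, meeting the 165 days threshold), but is itself disapplied by (i): (i) operates against (h): a current Provisional Approval is held. (j) would limit (i) — the packaged snacks contain meat — but (k) sets (j) aside: (k) operates against (j): the registered capacity is 1,620 units, below the 1,650 units limit. (l) applies (the coverage ratio is 34%, below the 35% limit), but is displaced by (m): (m) operates against (l): a current Class E Certificate is held. (n) is engaged (the baseline figure is 340, meeting the 333 threshold), but yields to (o): (o) applies — aggregate throughput is 1,630 units, below the 1,860 units limit. (c) remains available.
Exception (d) is satisfied on its face — items are individually labelled; the number of selling days per month is 6, below the 7 limit; a current Category E Notice is held. Turning to paragraphs (p)–(q): (p) operates against (d): some sales are to a restaurant for resale. (q), which would lift (p), is not engaged — the reportable unit count is 48, not less than 38. So (d) is unavailable.
Exception (e) is satisfied on its face — a current Provisional Clearance is held; the seller is a natural person. Turning to paragraph (r): (r) is engaged — a current Class 1 Waiver is held. (e) is therefore removed.

No — exception (c) applies; Jun is not required to hold a food-handler permit.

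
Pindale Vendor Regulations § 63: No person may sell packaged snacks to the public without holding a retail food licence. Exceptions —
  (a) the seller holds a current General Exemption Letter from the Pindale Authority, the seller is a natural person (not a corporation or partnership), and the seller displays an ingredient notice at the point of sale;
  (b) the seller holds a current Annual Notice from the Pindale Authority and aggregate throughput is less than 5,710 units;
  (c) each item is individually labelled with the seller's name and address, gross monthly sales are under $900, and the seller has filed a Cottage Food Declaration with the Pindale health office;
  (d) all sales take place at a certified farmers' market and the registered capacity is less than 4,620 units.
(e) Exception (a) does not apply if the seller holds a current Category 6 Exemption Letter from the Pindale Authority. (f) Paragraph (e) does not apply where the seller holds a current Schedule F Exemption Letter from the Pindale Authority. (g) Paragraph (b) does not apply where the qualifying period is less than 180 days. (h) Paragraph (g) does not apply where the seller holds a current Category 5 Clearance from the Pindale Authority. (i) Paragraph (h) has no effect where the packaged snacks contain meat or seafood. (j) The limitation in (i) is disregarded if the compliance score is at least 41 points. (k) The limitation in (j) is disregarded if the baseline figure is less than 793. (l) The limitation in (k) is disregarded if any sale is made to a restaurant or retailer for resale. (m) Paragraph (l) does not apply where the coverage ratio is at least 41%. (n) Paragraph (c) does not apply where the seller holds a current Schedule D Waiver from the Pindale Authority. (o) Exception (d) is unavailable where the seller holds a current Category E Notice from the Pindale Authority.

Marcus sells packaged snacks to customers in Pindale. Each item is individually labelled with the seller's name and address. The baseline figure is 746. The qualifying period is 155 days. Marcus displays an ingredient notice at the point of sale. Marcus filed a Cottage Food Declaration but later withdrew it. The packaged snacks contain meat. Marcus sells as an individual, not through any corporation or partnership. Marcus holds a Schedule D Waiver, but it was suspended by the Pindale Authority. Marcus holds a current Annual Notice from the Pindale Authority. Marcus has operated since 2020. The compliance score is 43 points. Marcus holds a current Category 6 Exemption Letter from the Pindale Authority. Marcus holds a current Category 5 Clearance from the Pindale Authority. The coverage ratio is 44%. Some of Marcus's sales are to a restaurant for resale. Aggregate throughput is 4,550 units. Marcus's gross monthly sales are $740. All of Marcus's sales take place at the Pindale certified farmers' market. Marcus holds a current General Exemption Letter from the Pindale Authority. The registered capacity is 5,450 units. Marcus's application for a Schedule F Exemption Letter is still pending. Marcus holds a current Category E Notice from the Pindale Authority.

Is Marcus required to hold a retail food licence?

Yes — Marcus must hold a retail food licence.

Exception (a): a current General Exemption Letter is held; the seller is a natural person; an ingredient notice is displayed — every condition holds. But applying paragraphs (e)–(f): (e) operates — a current Category 6 Exemption Letter is held. (f), which would lift (e), is inapplicable — there is no Schedule F Exemption Letter in force. So (a) is unavailable.
Exception (b)'s conditions are all satisfied: a current Annual Notice is held; aggregate throughput is 4,550 units, less than the 5,710 units limit. But: (g) operates against (b): the qualifying period is 155 days, less than the 180 days limit. (h) is engaged (a current Category 5 Clearance is held), but yields to (i): (i) operates against (h): the packaged snacks contain meat. (j) would limit (i) — the compliance score is 43 points, meeting the 41 points threshold — but (k) sets (j) aside: (k) operates — the baseline figure is 746, less than the 793 limit. (l) operates (some sales are to a restaurant for resale), but is itself disapplied by (m): (m) operates against (l): the coverage ratio is 44%, meeting the 41% threshold. Exception (b) does not apply.
Exception (c) requires that the seller has filed a Cottage Food Declaration with the Pindale health office; but the Cottage Food Declaration was withdrawn, so (c) is unavailable.
Exception (d) fails — the registered capacity is 5,450 units, not less than 4,620 units.
No exception applies. The general rule governs.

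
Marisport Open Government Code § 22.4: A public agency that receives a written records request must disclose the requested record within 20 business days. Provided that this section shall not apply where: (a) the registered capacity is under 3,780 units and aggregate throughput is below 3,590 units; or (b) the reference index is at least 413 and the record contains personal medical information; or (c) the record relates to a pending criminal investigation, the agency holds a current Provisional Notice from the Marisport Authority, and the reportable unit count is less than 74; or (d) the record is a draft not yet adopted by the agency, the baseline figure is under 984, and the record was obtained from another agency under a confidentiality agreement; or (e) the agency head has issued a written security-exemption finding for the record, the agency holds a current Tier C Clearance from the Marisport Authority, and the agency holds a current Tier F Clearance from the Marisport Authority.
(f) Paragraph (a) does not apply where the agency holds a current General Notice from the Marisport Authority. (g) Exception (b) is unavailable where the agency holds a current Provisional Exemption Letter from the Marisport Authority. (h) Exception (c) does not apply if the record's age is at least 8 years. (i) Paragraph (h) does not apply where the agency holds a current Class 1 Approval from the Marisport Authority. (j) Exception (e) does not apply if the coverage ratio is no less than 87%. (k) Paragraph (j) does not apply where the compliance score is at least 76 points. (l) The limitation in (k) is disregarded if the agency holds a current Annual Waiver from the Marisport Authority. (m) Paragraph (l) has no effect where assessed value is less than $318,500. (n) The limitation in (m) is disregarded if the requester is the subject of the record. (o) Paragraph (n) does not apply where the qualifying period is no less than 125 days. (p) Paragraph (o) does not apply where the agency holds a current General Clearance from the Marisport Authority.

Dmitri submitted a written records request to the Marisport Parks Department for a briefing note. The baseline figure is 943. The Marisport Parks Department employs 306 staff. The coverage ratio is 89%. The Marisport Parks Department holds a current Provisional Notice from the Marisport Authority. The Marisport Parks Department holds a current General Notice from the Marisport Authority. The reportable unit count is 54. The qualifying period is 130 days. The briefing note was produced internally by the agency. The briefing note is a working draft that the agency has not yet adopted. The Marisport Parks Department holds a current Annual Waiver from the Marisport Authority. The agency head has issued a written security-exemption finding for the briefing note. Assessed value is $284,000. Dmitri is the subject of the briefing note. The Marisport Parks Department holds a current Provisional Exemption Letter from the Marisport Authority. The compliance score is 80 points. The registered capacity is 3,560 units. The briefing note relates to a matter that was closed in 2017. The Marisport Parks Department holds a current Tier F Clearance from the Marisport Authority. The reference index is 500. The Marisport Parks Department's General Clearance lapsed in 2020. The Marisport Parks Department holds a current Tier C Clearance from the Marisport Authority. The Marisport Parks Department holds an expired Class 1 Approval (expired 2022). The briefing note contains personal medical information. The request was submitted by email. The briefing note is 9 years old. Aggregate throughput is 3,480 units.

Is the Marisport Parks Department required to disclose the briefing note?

All of (a)'s requirements are met (the registered capacity is 3,560 units, under the 3,780 units limit; aggregate throughput is 3,480 units, below the 3,590 units limit). Turning to paragraph (f): (f) applies — a current General Notice is held. (a) is therefore removed.
All of (b)'s requirements are met (the reference index is 500, meeting the 413 threshold; the briefing note contains personal medical information). But: (g) operates against (b): a current Provisional Exemption Letter is held. Exception (b) does not apply.
Exception (c) does not apply: the briefing note relates to a closed matter.
Exception (d) fails — the briefing note was produced internally.
Exception (e): a written security-exemption finding has been issued; a current Tier C Clearance is held; a current Tier F Clearance is held — every condition holds. Applying paragraphs (j)–(p): (j) would limit (e) — the coverage ratio is 89%, meeting the 87% threshold — but (k) sets (j) aside: (k) operates — the compliance score is 80 points, meeting the 76 points threshold. (l) is triggered (a current Annual Waiver is held), but is displaced by (m): (m) is engaged — assessed value is $284,000, less than the $318,500 limit. (n) is triggered (Dmitri is the subject of the briefing note), but yields to (o): (o) is triggered — the qualifying period is 130 days, meeting the 125 days threshold. (p) is inapplicable (there is no General Clearance in force), so (o) stands. Exception (e) stands.

No — exception (e) applies; the Marisport Parks Department is not required to disclose the briefing note.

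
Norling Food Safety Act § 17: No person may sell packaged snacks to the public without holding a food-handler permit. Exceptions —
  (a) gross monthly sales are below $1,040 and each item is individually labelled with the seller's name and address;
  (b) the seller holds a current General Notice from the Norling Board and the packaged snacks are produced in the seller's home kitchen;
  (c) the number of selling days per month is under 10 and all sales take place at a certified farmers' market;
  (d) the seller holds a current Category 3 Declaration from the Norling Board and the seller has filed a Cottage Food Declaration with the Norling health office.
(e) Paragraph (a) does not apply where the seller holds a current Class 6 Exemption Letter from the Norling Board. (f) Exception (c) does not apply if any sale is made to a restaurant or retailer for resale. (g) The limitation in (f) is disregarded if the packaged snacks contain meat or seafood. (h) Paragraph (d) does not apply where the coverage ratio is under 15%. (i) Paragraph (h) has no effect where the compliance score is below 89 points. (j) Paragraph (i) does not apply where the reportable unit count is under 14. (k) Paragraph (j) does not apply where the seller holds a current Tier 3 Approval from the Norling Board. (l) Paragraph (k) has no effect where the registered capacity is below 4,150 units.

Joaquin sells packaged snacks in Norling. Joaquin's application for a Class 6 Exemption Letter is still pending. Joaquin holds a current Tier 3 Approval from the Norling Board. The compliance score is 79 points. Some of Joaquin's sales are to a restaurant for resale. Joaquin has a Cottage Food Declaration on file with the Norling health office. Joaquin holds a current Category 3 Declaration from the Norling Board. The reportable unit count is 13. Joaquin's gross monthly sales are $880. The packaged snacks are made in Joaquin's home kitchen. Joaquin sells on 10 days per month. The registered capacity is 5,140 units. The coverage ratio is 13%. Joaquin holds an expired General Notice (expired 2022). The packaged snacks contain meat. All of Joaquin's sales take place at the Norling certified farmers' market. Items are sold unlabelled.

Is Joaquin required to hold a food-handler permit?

No — exception (d) applies; Joaquin is not required to hold a food-handler permit.

Exception (a) does not apply: items are sold unlabelled.
Exception (b) does not apply: the General Notice is not current.
Exception (c) requires that the number of selling days per month is under 10; but the number of selling days per month is 10, not under 10, so (c) is unavailable.
Exception (d): a current Category 3 Declaration is held; a Cottage Food Declaration is on file — every condition holds. Applying paragraphs (h)–(l): (h) would limit (d) — the coverage ratio is 13%, under the 15% limit — but (i) sets (h) aside: (i) operates — the compliance score is 79 points, below the 89 points limit. (j) applies (the reportable unit count is 13, under the 14 limit), but is overridden by (k): (k) operates — a current Tier 3 Approval is held. (l), which would lift (k), is not triggered — the registered capacity is 5,140 units, not below 4,150 units. So (d) applies.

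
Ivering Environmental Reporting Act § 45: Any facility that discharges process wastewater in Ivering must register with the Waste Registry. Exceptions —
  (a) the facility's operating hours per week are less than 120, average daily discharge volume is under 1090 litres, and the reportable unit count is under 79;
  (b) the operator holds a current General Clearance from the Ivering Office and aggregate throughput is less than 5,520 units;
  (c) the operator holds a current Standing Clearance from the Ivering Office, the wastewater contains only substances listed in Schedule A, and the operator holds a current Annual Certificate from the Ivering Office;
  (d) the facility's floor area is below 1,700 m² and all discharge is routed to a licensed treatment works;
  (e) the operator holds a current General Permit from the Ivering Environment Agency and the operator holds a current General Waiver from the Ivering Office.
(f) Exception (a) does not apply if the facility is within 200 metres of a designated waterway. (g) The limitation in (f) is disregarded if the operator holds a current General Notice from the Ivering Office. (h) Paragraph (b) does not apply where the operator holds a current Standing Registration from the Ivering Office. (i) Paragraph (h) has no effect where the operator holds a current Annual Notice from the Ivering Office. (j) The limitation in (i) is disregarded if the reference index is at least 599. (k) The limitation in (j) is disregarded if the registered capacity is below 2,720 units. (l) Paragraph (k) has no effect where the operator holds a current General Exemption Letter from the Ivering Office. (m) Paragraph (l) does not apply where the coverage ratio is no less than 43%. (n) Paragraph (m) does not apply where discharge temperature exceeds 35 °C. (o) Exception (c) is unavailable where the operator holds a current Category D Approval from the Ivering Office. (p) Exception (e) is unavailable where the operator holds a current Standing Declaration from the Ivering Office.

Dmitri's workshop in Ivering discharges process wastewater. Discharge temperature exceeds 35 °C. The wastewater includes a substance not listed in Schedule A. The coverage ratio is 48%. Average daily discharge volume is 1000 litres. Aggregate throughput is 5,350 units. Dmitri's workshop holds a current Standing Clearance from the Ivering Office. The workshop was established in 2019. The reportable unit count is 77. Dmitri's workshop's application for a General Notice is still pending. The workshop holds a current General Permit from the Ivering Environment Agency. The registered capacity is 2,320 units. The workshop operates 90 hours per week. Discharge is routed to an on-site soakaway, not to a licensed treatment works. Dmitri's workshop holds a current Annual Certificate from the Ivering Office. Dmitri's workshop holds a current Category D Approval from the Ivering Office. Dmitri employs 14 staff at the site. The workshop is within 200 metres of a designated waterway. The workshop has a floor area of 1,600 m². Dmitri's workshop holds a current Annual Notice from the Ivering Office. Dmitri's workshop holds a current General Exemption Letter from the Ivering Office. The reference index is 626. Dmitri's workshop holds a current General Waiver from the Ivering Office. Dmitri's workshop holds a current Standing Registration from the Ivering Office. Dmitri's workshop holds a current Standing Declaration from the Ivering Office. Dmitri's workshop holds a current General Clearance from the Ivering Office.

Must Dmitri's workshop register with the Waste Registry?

Yes — Dmitri's workshop must register with the Waste Registry.

Exception (a): the facility's operating hours per week are 90, less than the 120 limit; average daily discharge volume is 1000 litres, under the 1090 litres limit; the reportable unit count is 77, under the 79 limit — every condition holds. But: (f) applies — the workshop is within 200 m of a designated waterway. (g), which would lift (f), does not operate here — there is no General Notice in force. So (a) is unavailable.
Exception (b)'s conditions are all satisfied: a current General Clearance is held; aggregate throughput is 5,350 units, less than the 5,520 units limit. But applying paragraphs (h)–(n): (h) operates — a current Standing Registration is held. (i) operates (a current Annual Notice is held), but is overridden by (j): (j) operates — the reference index is 626, meeting the 599 threshold. (k) is engaged (the registered capacity is 2,320 units, below the 2,720 units limit), but is overridden by (l): (l) operates — a current General Exemption Letter is held. (m) would limit (l) — the coverage ratio is 48%, meeting the 43% threshold — but (n) sets (m) aside: (n) operates against (m): discharge temperature exceeds 35 °C. Exception (b) does not apply.
Exception (c) fails — the wastewater includes a non-Schedule-A substance.
Exception (d) requires that all discharge is routed to a licensed treatment works; but discharge is not routed to a licensed treatment works, so (d) is unavailable.
Exception (e): a current General Permit is held; a current General Waiver is held — every condition holds. But applying paragraph (p): (p) operates against (e): a current Standing Declaration is held. Exception (e) does not apply.
No exception displaces § 45.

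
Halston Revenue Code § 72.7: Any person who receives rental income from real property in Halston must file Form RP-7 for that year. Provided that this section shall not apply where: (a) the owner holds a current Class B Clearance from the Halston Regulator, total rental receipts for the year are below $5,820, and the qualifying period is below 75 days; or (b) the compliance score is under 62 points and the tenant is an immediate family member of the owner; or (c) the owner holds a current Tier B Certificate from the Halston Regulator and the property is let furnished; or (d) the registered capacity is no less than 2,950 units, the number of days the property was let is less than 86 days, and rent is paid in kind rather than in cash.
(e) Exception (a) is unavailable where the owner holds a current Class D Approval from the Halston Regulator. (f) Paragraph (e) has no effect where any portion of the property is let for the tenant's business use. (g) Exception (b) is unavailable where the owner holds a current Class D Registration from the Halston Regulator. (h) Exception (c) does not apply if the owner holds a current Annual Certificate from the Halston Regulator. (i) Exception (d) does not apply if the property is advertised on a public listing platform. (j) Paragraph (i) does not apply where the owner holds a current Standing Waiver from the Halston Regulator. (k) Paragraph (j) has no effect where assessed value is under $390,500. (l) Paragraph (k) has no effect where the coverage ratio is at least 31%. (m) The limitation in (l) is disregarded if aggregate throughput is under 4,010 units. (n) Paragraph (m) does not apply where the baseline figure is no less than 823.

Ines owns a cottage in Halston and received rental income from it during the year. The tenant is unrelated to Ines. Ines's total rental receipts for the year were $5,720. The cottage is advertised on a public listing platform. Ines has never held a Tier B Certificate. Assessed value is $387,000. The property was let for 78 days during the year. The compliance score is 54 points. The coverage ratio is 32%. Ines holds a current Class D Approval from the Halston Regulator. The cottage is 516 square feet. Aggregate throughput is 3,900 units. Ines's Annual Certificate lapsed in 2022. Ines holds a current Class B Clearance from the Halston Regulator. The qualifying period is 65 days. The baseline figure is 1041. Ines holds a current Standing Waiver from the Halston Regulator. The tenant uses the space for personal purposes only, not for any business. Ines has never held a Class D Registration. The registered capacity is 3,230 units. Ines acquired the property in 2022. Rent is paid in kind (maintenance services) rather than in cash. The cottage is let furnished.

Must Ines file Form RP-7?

No — exception (d) applies; Ines is not required to file Form RP-7.

Exception (a): a current Class B Clearance is held; total rental receipts for the year are $5,720, below the $5,820 limit; the qualifying period is 65 days, below the 75 days limit — every condition holds. Turning to paragraphs (e)–(f): (e) operates against (a): a current Class D Approval is held. (f) is not triggered (the space is used for personal purposes only), so (e) stands. Exception (a) does not apply.
Exception (b) does not apply: the tenant is unrelated to the owner.
Exception (c) requires that the owner holds a current Tier B Certificate from the Halston Regulator; but the Tier B Certificate is not current, so (c) is unavailable.
Exception (d): the registered capacity is 3,230 units, meeting the 2,950 units threshold; the number of days the property was let is 78 days, less than the 86 days limit; rent is paid in kind — every condition holds. As to paragraphs (i)–(n): (i) is engaged (the property is publicly advertised), but is itself disapplied by (j): (j) operates against (i): a current Standing Waiver is held. (k) would limit (j) — assessed value is $387,000, under the $390,500 limit — but (l) sets (k) aside: (l) operates against (k): the coverage ratio is 32%, meeting the 31% threshold. (m) is triggered (aggregate throughput is 3,900 units, under the 4,010 units limit), but is displaced by (n): (n) operates against (m): the baseline figure is 1,041, meeting the 823 threshold. (d) remains available.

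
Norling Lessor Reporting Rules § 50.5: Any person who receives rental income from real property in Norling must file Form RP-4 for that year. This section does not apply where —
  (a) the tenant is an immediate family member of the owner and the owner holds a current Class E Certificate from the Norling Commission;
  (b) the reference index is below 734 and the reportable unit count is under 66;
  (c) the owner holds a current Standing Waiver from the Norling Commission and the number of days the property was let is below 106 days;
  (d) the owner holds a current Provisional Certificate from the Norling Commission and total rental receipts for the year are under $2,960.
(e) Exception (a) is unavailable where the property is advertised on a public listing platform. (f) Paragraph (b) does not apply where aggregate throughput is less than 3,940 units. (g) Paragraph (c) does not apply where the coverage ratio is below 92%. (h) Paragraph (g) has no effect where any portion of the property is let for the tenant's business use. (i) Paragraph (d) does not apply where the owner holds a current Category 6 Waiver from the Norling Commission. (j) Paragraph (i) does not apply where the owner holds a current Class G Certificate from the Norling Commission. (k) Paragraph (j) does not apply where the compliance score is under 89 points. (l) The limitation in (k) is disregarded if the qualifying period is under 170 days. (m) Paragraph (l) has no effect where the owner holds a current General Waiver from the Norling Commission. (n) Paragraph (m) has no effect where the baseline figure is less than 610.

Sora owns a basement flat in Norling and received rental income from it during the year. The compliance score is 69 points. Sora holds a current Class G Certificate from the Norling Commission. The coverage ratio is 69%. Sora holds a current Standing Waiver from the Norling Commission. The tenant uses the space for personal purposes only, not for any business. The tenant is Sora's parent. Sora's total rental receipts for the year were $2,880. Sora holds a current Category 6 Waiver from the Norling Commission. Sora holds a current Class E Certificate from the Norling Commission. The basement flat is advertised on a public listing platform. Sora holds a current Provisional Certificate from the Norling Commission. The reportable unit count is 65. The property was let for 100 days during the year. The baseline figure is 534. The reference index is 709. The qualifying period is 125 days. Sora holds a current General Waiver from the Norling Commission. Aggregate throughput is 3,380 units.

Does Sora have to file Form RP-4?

Exception (a)'s conditions are all satisfied: the tenant is an immediate family member; a current Class E Certificate is held. However, paragraph (e) must be considered: (e) is triggered — the property is publicly advertised. So (a) is unavailable.
Exception (b): the reference index is 709, below the 734 limit; the reportable unit count is 65, under the 66 limit — every condition holds. But: (f) is engaged — aggregate throughput is 3,380 units, less than the 3,940 units limit. Exception (b) does not apply.
All of (c)'s requirements are met (a current Standing Waiver is held; the number of days the property was let is 100 days, below the 106 days limit). But: (g) operates against (c): the coverage ratio is 69%, below the 92% limit. (h), which would lift (g), is inapplicable — the space is used for personal purposes only. (c) is therefore removed.
Exception (d): a current Provisional Certificate is held; total rental receipts for the year are $2,880, under the $2,960 limit — every condition holds. Considering the limiting provisions: (i) operates (a current Category 6 Waiver is held), but is displaced by (j): (j) operates against (i): a current Class G Certificate is held. (k) would limit (j) — the compliance score is 69 points, under the 89 points limit — but (l) sets (k) aside: (l) is triggered — the qualifying period is 125 days, under the 170 days limit. (m) would limit (l) — a current General Waiver is held — but (n) sets (m) aside: (n) operates against (m): the baseline figure is 534, less than the 610 limit. Exception (d) stands.

No — exception (d) applies; Sora is not required to file Form RP-4.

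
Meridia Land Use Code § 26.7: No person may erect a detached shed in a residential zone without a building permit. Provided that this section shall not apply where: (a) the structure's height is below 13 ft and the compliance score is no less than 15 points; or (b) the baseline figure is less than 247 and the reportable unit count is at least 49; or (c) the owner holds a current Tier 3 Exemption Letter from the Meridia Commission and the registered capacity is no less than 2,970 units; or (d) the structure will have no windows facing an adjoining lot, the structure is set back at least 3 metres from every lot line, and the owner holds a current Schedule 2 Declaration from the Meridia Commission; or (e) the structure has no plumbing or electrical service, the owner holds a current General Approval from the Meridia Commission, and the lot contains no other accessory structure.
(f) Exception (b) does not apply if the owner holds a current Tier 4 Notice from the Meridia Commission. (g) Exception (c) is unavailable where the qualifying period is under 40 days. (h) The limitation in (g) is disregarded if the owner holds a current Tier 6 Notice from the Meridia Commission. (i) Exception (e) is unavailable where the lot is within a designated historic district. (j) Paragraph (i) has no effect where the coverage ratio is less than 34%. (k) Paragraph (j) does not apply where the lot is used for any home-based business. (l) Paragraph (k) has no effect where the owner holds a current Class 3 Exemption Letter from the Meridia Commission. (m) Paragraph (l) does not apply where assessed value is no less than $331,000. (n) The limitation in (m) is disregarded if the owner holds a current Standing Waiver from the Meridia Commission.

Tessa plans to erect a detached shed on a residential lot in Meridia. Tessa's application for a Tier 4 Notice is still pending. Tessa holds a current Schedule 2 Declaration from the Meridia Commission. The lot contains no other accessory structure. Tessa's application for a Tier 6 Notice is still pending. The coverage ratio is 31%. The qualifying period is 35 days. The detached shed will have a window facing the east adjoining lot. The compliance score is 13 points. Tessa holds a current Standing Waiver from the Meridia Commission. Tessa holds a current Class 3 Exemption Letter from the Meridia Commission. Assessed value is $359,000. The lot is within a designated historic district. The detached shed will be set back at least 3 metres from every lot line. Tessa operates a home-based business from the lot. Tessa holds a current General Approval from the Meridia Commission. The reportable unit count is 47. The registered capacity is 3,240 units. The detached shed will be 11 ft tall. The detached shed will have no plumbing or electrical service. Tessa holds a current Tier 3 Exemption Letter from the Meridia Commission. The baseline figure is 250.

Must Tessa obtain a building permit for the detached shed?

No — exception (e) applies; Tessa does not need a building permit.

Exception (a) fails — the compliance score is 13 points, short of 15 points.
Exception (b) requires that the baseline figure is less than 247; but the baseline figure is 250, not less than 247, so (b) is unavailable.
Exception (c) is satisfied on its face — a current Tier 3 Exemption Letter is held; the registered capacity is 3,240 units, meeting the 2,970 units threshold. Turning to paragraphs (g)–(h): (g) applies — the qualifying period is 35 days, under the 40 days limit. (h), which would lift (g), is not triggered — no current Tier 6 Notice is held. So (c) is unavailable.
Exception (d) fails — a window faces an adjoining lot.
Exception (e): there is no plumbing or electrical service; a current General Approval is held; the lot has no other accessory structure — every condition holds. Considering the limiting provisions: (i) would limit (e) — the lot is in a historic district — but (j) sets (i) aside: (j) operates against (i): the coverage ratio is 31%, less than the 34% limit. (k) is triggered (a home-based business operates on the lot), but is itself disapplied by (l): (l) operates against (k): a current Class 3 Exemption Letter is held. (m) is triggered (assessed value is $359,000, meeting the $331,000 threshold), but yields to (n): (n) operates against (m): a current Standing Waiver is held. So (e) applies.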